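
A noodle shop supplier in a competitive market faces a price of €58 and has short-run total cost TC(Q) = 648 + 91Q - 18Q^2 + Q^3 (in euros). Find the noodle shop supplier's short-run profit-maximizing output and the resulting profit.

AVC = 91 - 18Q + Q^2; min AVC = €10 at Q = 9. Since P = €58 ≥ min AVC, the firm produces.
With MC = 91 - 36Q + 3Q^2, P = MC on the upward-sloping part at Q* = 11.
TR = 58·11 = 638. TC = 648 + 154 = 802. Profit = 638 − 802 = -€164.
By producing, the firm covers all variable cost plus €484 of fixed cost; shutting down would lose the full €648.

Profit = -€164 at Q = 11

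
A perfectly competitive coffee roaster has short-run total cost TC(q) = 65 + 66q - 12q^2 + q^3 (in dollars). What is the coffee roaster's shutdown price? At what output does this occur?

The shutdown price is the minimum of AVC. VC = 66q - 12q^2 + q^3, so AVC = 66 - 12q + q^2.
At the minimum of AVC, MC = AVC. MC = 66 - 24q + 3q^2; setting MC = AVC gives 2q^2 - 12q = 0, so q = 6. min AVC = 30.
For P < $30 the firm produces nothing.

$30 per unit, at q = 6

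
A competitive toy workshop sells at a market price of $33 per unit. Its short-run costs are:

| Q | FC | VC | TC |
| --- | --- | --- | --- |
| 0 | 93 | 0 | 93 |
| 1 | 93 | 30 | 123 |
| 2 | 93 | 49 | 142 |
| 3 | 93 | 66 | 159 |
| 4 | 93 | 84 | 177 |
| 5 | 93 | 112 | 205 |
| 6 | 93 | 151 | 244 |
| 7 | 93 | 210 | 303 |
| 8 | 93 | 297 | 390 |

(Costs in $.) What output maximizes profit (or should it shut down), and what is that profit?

Compute π = P·Q − TC at each output: Q=0: -93; Q=1: -90; Q=2: -76; Q=3: -60; Q=4: -45; Q=5: -40; Q=6: -46; Q=7: -72; Q=8: -126.
Profit is maximized at Q = 5. AVC there is 112/5 = $22.40 ≤ P, so producing beats shutting down (which would give -$93).

Q = 5; profit = -$40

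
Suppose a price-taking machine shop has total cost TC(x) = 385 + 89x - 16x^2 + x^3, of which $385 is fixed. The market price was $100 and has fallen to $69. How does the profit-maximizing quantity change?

AVC = 89 - 16x + x^2, minimized at x = 8 where min AVC = $25. MC = 89 - 32x + 3x^2.
With P = $100 above the shutdown price, P = MC gives x = 11.
At P = $69 ≥ min AVC, set P = MC: x = 10. The firm stays open but cuts output.

Output falls from 11 to 10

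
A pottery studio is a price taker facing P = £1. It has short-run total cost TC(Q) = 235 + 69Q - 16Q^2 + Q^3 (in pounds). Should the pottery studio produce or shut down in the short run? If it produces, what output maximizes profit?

Variable cost is VC = 69Q - 16Q^2 + Q^3, so AVC = VC/Q = 69 - 16Q + Q^2 and MC = dTC/dQ = 69 - 32Q + 3Q^2.
The AVC parabola has its vertex at Q = 16/2 = 8, where AVC = 69 - 16·8 + 8^2 = £5.
P = £1 lies below min AVC = £5; no output level covers variable cost.
The firm minimizes its loss by shutting down and losing only its fixed cost of £235.

Shut down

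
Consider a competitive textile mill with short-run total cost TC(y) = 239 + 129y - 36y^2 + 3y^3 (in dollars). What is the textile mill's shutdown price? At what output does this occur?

$21 per unit, at y = 6

The firm shuts down when price falls below the minimum of average variable cost. AVC = VC/y = 129 - 36y + 3y^2.
dAVC/dy = -36 + 6y = 0 gives y = 6. min AVC = 129 - 36·6 + 3·6^2 = 21.
So the shutdown price is $21.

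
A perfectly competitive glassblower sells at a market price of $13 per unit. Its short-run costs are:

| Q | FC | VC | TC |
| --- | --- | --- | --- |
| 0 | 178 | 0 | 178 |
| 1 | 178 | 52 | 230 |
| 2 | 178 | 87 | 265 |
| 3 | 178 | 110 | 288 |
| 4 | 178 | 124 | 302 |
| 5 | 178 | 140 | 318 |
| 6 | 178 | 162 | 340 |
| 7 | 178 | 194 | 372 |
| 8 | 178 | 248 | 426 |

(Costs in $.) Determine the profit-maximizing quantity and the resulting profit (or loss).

Q = 0 (shut down); profit = -$178

Compute π = P·Q − TC at each output: Q=0: -178; Q=1: -217; Q=2: -239; Q=3: -249; Q=4: -250; Q=5: -253; Q=6: -262; Q=7: -281; Q=8: -322.
Profit is highest at Q = 0. Equivalently, the lowest AVC in the table is 162/6 ≈ $27 at Q = 6, and P = $13 falls below it — price never covers variable cost, so the firm shuts down and loses only its fixed cost.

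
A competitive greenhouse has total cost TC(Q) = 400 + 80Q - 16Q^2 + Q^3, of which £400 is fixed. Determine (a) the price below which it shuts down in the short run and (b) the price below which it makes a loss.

Shutdown price = £16; break-even price = £60

Shutdown price = min AVC. AVC = 80 - 16Q + Q^2, with vertex at Q = 8 and minimum £16.
ATC = 400/Q + 80 - 16Q + Q^2. Setting dATC/dQ = −400/Q^2 − 16 + 2Q = 0 gives Q = 10 (since 2·10^3 − 16·10^2 = 400).
min ATC = 400/10 + 80 − 16·10 + 10^2 = £60. That is the break-even price.
For £16 ≤ P < £60 the firm produces at a loss; below £16 it shuts down.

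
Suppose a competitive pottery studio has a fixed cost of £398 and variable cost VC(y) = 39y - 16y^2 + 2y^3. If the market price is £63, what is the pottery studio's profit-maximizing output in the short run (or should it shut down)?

Produce at y = 6

Variable cost is VC = 39y - 16y^2 + 2y^3, so AVC = VC/y = 39 - 16y + 2y^2 and MC = dTC/dy = 39 - 32y + 6y^2.
AVC hits its minimum where MC = AVC, at y = 4, giving min AVC = 39 - 16·4 + 2·4^2 = £7.
P = £63 exceeds min AVC = £7, so the firm stays open.
Set P = MC: 63 = 39 - 32y + 6y^2 → -24 - 32y + 6y^2 = 0. The roots are y = -2/3 and y = 6; the profit-maximizing output is on the rising part of MC, so y* = 6.
Check: AVC at y = 6 is £15 ≤ P, so revenue covers variable cost.
Profit = P·y − TC = 63·6 − 488 = -£110, a loss, but smaller than the £398 fixed cost the firm would lose by shutting down.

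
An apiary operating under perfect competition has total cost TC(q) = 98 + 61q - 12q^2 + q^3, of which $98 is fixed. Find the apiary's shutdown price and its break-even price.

AVC = 61 - 12q + q^2; minimized at q = 6, giving min AVC = $25. That is the shutdown price.
ATC = 98/q + 61 - 12q + q^2. Setting dATC/dq = −98/q^2 − 12 + 2q = 0 gives q = 7 (since 2·7^3 − 12·7^2 = 98).
min ATC = 98/7 + 61 − 12·7 + 7^2 = $40. That is the break-even price.
Between these two prices the firm operates at a loss; above $40 it earns a profit.

Shutdown price = $25; break-even price = $40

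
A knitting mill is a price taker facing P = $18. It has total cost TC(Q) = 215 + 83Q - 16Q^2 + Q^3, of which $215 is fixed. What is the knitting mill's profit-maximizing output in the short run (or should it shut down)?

Shut down

From TC, MC = TC'(Q) = 83 - 32Q + 3Q^2 and AVC = VC/Q = 83 - 16Q + Q^2.
AVC hits its minimum where MC = AVC, at Q = 8, giving min AVC = 83 - 16·8 + 8^2 = $19.
With P < min AVC ($18 < $19), every unit sold adds to the loss.
Best response: produce nothing and absorb the $215 fixed cost.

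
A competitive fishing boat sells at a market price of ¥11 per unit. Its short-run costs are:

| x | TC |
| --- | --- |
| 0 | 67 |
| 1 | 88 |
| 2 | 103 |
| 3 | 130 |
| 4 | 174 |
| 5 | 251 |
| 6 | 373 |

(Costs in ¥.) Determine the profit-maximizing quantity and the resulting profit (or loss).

x = 0 (shut down); profit = -¥67

Compute π = P·x − TC at each output: x=0: -67; x=1: -77; x=2: -81; x=3: -97; x=4: -130; x=5: -196; x=6: -307.
Profit is highest at x = 0. Equivalently, the lowest AVC in the table is 36/2 ≈ ¥18 at x = 2, and P = ¥11 falls below it — price never covers variable cost, so the firm shuts down and loses only its fixed cost.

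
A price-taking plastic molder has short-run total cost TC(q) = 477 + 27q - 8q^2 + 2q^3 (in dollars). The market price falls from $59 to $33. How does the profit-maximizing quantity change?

Output falls from 4 to 3

AVC = 27 - 8q + 2q^2, minimized at q = 2 where min AVC = $19. MC = 27 - 16q + 6q^2.
With P = $59 above the shutdown price, P = MC gives q = 4.
At P = $33 ≥ min AVC, set P = MC: q = 3. The firm stays open but cuts output.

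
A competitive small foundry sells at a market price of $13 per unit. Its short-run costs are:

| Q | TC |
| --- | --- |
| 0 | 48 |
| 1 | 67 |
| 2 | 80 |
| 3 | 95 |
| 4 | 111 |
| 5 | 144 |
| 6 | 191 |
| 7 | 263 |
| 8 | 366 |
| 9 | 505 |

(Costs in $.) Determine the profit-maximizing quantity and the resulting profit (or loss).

Tabulate TR − TC: Q=0: -48; Q=1: -54; Q=2: -54; Q=3: -56; Q=4: -59; Q=5: -79; Q=6: -113; Q=7: -172; Q=8: -262; Q=9: -388.
Profit is highest at Q = 0. Equivalently, the lowest AVC in the table is 47/3 ≈ $15.67 at Q = 3, and P = $13 falls below it — price never covers variable cost, so the firm shuts down and loses only its fixed cost.

Q = 0 (shut down); profit = -$48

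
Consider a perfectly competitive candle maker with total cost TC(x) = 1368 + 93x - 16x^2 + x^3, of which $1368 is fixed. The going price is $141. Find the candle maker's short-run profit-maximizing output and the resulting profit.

AVC = 93 - 16x + x^2 has its minimum $29 at x = 8; price $141 clears that bar, so the firm operates.
MC = 93 - 32x + 3x^2. Setting P = MC and taking the root on the rising branch gives x* = 12.
TR = 141·12 = 1692. TC = 1368 + 540 = 1908. Profit = 1692 − 1908 = -$216.
That loss of $216 beats the $1368 the firm would lose by shutting down; producing recovers $1152 of fixed cost.

Profit = -$216 at x = 12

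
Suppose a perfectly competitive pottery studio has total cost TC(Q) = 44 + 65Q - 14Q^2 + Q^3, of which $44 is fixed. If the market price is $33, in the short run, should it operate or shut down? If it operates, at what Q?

Strip out fixed cost: VC = 65Q - 14Q^2 + Q^3. Then AVC = 65 - 14Q + Q^2 and MC = 65 - 28Q + 3Q^2.
AVC hits its minimum where MC = AVC, at Q = 7, giving min AVC = 65 - 14·7 + 7^2 = $16.
Because $33 ≥ $16, revenue can cover variable cost; the firm operates.
P = MC gives 32 - 28Q + 3Q^2 = 0, with roots 4/3 and 8. Take the larger (rising MC): Q* = 8.
Check: AVC at Q = 8 is $17 ≤ P, so revenue covers variable cost.
Profit = P·Q − TC = 33·8 − 180 = $84.

Produce at Q = 8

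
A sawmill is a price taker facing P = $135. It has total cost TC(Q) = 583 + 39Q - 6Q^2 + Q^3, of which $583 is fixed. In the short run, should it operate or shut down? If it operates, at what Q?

Strip out fixed cost: VC = 39Q - 6Q^2 + Q^3. Then AVC = 39 - 6Q + Q^2 and MC = 39 - 12Q + 3Q^2.
AVC is minimized where dAVC/dQ = -6 + 2Q = 0, at Q = 3; min AVC = 39 - 6·3 + 3^2 = $30.
Because $135 ≥ $30, revenue can cover variable cost; the firm operates.
Solving P = MC: -96 - 12Q + 3Q^2 = 0 ⇒ Q = -4 or 8. On the upward-sloping branch, Q* = 8.
Check: AVC at Q = 8 is $55 ≤ P, so revenue covers variable cost.
Profit = P·Q − TC = 135·8 − 1023 = $57.

Produce at Q = 8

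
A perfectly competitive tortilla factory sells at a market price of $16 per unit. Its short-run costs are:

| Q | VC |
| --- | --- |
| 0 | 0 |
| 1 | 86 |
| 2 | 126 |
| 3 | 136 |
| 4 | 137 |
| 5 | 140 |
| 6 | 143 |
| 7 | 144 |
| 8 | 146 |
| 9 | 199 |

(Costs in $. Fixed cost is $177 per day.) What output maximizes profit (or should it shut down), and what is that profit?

Compute π = P·Q − TC at each output: Q=0: -177; Q=1: -247; Q=2: -271; Q=3: -265; Q=4: -250; Q=5: -237; Q=6: -224; Q=7: -209; Q=8: -195; Q=9: -232.
Profit is highest at Q = 0. Equivalently, the lowest AVC in the table is 146/8 ≈ $18.25 at Q = 8, and P = $16 falls below it — price never covers variable cost, so the firm shuts down and loses only its fixed cost.

Q = 0 (shut down); profit = -$177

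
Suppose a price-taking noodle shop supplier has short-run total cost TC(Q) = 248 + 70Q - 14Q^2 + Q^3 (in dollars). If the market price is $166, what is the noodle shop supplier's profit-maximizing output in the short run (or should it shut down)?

Variable cost is VC = 70Q - 14Q^2 + Q^3, so AVC = VC/Q = 70 - 14Q + Q^2 and MC = dTC/dQ = 70 - 28Q + 3Q^2.
AVC hits its minimum where MC = AVC, at Q = 7, giving min AVC = 70 - 14·7 + 7^2 = $21.
P = $166 exceeds min AVC = $21, so the firm stays open.
P = MC gives -96 - 28Q + 3Q^2 = 0, with roots -8/3 and 12. Take the larger (rising MC): Q* = 12.
Check: AVC at Q = 12 is $46 ≤ P, so revenue covers variable cost.
Profit = P·Q − TC = 166·12 − 800 = $1192.

Produce at Q = 12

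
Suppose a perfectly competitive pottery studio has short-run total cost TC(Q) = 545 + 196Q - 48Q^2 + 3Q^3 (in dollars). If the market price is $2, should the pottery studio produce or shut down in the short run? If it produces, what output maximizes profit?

Shut down

Strip out fixed cost: VC = 196Q - 48Q^2 + 3Q^3. Then AVC = 196 - 48Q + 3Q^2 and MC = 196 - 96Q + 9Q^2.
The AVC parabola has its vertex at Q = 48/6 = 8, where AVC = 196 - 48·8 + 3·8^2 = $4.
Since P = $2 < min AVC = $4, price fails to cover variable cost at any output.
Shutting down limits the loss to fixed cost, $545.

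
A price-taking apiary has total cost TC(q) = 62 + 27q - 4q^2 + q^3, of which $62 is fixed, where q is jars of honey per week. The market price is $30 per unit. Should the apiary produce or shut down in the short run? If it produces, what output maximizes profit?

Produce at q = 3

Variable cost is VC = 27q - 4q^2 + q^3, so AVC = VC/q = 27 - 4q + q^2 and MC = dTC/dq = 27 - 8q + 3q^2.
AVC hits its minimum where MC = AVC, at q = 2, giving min AVC = 27 - 4·2 + 2^2 = $23.
P = $30 exceeds min AVC = $23, so the firm stays open.
P = MC gives -3 - 8q + 3q^2 = 0, with roots -1/3 and 3. Take the larger (rising MC): q* = 3.
Check: AVC at q = 3 is $24 ≤ P, so revenue covers variable cost.
Profit = P·q − TC = 30·3 − 134 = -$44, a loss, but smaller than the $62 fixed cost the firm would lose by shutting down.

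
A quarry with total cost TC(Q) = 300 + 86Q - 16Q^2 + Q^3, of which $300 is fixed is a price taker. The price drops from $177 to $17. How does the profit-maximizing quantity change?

Output falls from 13 to 0 (the firm shuts down)

MC = 86 - 32Q + 3Q^2; the shutdown threshold is min AVC = $22 (at Q = 8).
At P = $177 ≥ min AVC, set P = MC on the rising branch: Q = 13.
At P = $17 < min AVC = $22, price no longer covers variable cost at any output, so the firm shuts down: Q = 0.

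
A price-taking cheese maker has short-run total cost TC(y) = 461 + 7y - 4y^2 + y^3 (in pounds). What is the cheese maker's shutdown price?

£3 per unit

The firm shuts down when price falls below the minimum of average variable cost. AVC = VC/y = 7 - 4y + y^2.
dAVC/dy = -4 + 2y = 0 gives y = 2. min AVC = 7 - 4·2 + 2^2 = 3.
For P < £3 the firm produces nothing.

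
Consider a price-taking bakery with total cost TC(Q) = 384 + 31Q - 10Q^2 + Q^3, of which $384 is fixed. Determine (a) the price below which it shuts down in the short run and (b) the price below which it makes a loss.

Shutdown price = $6; break-even price = $63

Shutdown price = min AVC. AVC = 31 - 10Q + Q^2, with vertex at Q = 5 and minimum $6.
ATC = 384/Q + 31 - 10Q + Q^2. Setting dATC/dQ = −384/Q^2 − 10 + 2Q = 0 gives Q = 8 (since 2·8^3 − 10·8^2 = 384).
min ATC = 384/8 + 31 − 10·8 + 8^2 = $63. That is the break-even price.
For $6 ≤ P < $63 the firm produces at a loss; below $6 it shuts down.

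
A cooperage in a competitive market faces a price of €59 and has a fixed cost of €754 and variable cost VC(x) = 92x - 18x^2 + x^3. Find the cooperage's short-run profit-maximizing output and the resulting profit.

Profit = -€270 at x = 11

AVC = 92 - 18x + x^2; min AVC = €11 at x = 9. Since P = €59 ≥ min AVC, the firm produces.
MC = 92 - 36x + 3x^2. Setting P = MC and taking the root on the rising branch gives x* = 11.
TR = 59·11 = 649. TC = 754 + 165 = 919. Profit = 649 − 919 = -€270.
That loss of €270 beats the €754 the firm would lose by shutting down; producing recovers €484 of fixed cost.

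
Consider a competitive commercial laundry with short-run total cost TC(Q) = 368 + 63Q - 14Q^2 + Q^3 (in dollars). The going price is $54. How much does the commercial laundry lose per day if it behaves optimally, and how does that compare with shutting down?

Profit = -$44 at Q = 9

AVC = 63 - 14Q + Q^2; min AVC = $14 at Q = 7. Since P = $54 ≥ min AVC, the firm produces.
MC = 63 - 28Q + 3Q^2. Setting P = MC and taking the root on the rising branch gives Q* = 9.
TR = 54·9 = 486. TC = 368 + 162 = 530. Profit = 486 − 530 = -$44.
Shutting down would mean losing the fixed cost of $368, so operating at a loss of $44 is better by $324.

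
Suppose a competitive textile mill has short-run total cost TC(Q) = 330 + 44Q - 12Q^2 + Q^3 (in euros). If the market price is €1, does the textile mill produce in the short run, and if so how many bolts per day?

Shut down

Variable cost is VC = 44Q - 12Q^2 + Q^3, so AVC = VC/Q = 44 - 12Q + Q^2 and MC = dTC/dQ = 44 - 24Q + 3Q^2.
The AVC parabola has its vertex at Q = 12/2 = 6, where AVC = 44 - 12·6 + 6^2 = €8.
Since P = €1 < min AVC = €8, price fails to cover variable cost at any output.
Shutting down limits the loss to fixed cost, €330.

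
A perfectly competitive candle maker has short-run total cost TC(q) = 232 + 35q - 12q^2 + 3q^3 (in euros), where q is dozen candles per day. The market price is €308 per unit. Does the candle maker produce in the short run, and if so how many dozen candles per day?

Produce at q = 7

From TC, MC = TC'(q) = 35 - 24q + 9q^2 and AVC = VC/q = 35 - 12q + 3q^2.
The AVC parabola has its vertex at q = 12/6 = 2, where AVC = 35 - 12·2 + 3·2^2 = €23.
P = €308 exceeds min AVC = €23, so the firm stays open.
Set P = MC: 308 = 35 - 24q + 9q^2 → -273 - 24q + 9q^2 = 0. The roots are q = -13/3 and q = 7; the profit-maximizing output is on the rising part of MC, so q* = 7.
Check: AVC at q = 7 is €98 ≤ P, so revenue covers variable cost.
Profit = P·q − TC = 308·7 − 918 = €1238.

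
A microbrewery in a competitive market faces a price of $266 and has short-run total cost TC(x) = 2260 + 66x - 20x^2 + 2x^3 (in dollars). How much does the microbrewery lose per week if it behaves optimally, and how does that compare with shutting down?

Profit = -$260 at x = 10

AVC = 66 - 20x + 2x^2 has its minimum $16 at x = 5; price $266 clears that bar, so the firm operates.
With MC = 66 - 40x + 6x^2, P = MC on the upward-sloping part at x* = 10.
TR = 266·10 = 2660. TC = 2260 + 660 = 2920. Profit = 2660 − 2920 = -$260.
That loss of $260 beats the $2260 the firm would lose by shutting down; producing recovers $2000 of fixed cost.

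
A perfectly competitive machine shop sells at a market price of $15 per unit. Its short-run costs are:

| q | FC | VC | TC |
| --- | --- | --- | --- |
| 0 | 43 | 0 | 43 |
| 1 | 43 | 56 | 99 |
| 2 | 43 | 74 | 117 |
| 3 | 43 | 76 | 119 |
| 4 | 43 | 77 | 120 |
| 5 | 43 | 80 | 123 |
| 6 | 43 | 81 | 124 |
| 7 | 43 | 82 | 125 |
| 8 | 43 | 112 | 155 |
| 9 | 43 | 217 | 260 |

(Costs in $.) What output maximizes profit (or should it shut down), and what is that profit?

q = 7; profit = -$20

Profit at each row (π = 15q − TC): q=0: -43; q=1: -84; q=2: -87; q=3: -74; q=4: -60; q=5: -48; q=6: -34; q=7: -20; q=8: -35; q=9: -125.
Profit is maximized at q = 7. AVC there is 82/7 = $11.71 ≤ P, so producing beats shutting down (which would give -$43).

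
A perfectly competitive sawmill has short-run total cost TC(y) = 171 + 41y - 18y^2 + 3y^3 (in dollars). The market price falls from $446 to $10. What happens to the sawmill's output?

Output falls from 9 to 0 (the firm shuts down)

AVC = 41 - 18y + 3y^2, minimized at y = 3 where min AVC = $14. MC = 41 - 36y + 9y^2.
At P = $446 ≥ min AVC, set P = MC on the rising branch: y = 9.
At P = $10 < min AVC = $14, price no longer covers variable cost at any output, so the firm shuts down: y = 0.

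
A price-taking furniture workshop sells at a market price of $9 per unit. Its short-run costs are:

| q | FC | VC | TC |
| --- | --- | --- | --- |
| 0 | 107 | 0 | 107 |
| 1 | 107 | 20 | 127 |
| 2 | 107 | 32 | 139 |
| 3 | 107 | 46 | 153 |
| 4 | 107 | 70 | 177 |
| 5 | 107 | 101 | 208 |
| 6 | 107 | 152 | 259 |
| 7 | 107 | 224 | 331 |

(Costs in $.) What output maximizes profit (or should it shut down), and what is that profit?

Profit at each row (π = 9q − TC): q=0: -107; q=1: -118; q=2: -121; q=3: -126; q=4: -141; q=5: -163; q=6: -205; q=7: -268.
Profit is highest at q = 0. Equivalently, the lowest AVC in the table is 46/3 ≈ $15.33 at q = 3, and P = $9 falls below it — price never covers variable cost, so the firm shuts down and loses only its fixed cost.

q = 0 (shut down); profit = -$107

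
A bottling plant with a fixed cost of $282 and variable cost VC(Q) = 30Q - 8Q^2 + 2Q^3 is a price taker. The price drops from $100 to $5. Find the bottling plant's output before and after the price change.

MC = 30 - 16Q + 6Q^2; the shutdown threshold is min AVC = $22 (at Q = 2).
With P = $100 above the shutdown price, P = MC gives Q = 5.
At P = $5 < min AVC = $22, price no longer covers variable cost at any output, so the firm shuts down: Q = 0.

Output falls from 5 to 0 (the firm shuts down)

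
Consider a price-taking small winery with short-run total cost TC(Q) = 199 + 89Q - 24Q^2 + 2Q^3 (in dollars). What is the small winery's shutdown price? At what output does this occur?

$17 per unit, at Q = 6

The shutdown price is the minimum of AVC. VC = 89Q - 24Q^2 + 2Q^3, so AVC = 89 - 24Q + 2Q^2.
At the minimum of AVC, MC = AVC. MC = 89 - 48Q + 6Q^2; setting MC = AVC gives 4Q^2 - 24Q = 0, so Q = 6. min AVC = 17.
For P < $17 the firm produces nothing.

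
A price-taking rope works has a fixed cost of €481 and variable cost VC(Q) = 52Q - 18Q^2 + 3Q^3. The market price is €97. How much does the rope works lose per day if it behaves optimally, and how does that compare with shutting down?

AVC = 52 - 18Q + 3Q^2 has its minimum €25 at Q = 3; price €97 clears that bar, so the firm operates.
MC = 52 - 36Q + 9Q^2. Setting P = MC and taking the root on the rising branch gives Q* = 5.
TR = 97·5 = 485. TC = 481 + 185 = 666. Profit = 485 − 666 = -€181.
By producing, the firm covers all variable cost plus €300 of fixed cost; shutting down would lose the full €481.

Profit = -€181 at Q = 5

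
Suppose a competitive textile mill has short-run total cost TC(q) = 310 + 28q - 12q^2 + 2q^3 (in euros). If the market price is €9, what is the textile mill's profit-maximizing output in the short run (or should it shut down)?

Variable cost is VC = 28q - 12q^2 + 2q^3, so AVC = VC/q = 28 - 12q + 2q^2 and MC = dTC/dq = 28 - 24q + 6q^2.
The AVC parabola has its vertex at q = 12/4 = 3, where AVC = 28 - 12·3 + 2·3^2 = €10.
P = €9 lies below min AVC = €10; no output level covers variable cost.
Shutting down limits the loss to fixed cost, €310.

Shut down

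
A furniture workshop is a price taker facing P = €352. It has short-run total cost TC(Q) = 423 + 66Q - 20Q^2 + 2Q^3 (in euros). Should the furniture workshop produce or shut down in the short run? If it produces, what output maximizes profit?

Variable cost is VC = 66Q - 20Q^2 + 2Q^3, so AVC = VC/Q = 66 - 20Q + 2Q^2 and MC = dTC/dQ = 66 - 40Q + 6Q^2.
The AVC parabola has its vertex at Q = 20/4 = 5, where AVC = 66 - 20·5 + 2·5^2 = €16.
P = €352 exceeds min AVC = €16, so the firm stays open.
Set P = MC: 352 = 66 - 40Q + 6Q^2 → -286 - 40Q + 6Q^2 = 0. The roots are Q = -13/3 and Q = 11; the profit-maximizing output is on the rising part of MC, so Q* = 11.
Check: AVC at Q = 11 is €88 ≤ P, so revenue covers variable cost.
Profit = P·Q − TC = 352·11 − 1391 = €2481.

Produce at Q = 11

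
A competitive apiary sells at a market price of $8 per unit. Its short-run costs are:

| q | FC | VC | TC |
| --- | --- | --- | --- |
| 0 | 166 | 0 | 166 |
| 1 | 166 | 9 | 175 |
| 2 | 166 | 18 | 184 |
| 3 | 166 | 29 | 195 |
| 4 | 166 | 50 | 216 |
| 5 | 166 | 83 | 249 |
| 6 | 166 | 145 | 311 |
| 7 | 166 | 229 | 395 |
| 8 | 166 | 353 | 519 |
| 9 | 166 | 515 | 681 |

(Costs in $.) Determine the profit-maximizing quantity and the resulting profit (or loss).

Tabulate TR − TC: q=0: -166; q=1: -167; q=2: -168; q=3: -171; q=4: -184; q=5: -209; q=6: -263; q=7: -339; q=8: -455; q=9: -609.
Profit is highest at q = 0. Equivalently, the lowest AVC in the table is 9/1 ≈ $9 at q = 1, and P = $8 falls below it — price never covers variable cost, so the firm shuts down and loses only its fixed cost.

q = 0 (shut down); profit = -$166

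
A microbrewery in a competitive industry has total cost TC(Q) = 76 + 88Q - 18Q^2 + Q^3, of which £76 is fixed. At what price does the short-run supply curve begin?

The firm shuts down when price falls below the minimum of average variable cost. AVC = VC/Q = 88 - 18Q + Q^2.
At the minimum of AVC, MC = AVC. MC = 88 - 36Q + 3Q^2; setting MC = AVC gives 2Q^2 - 18Q = 0, so Q = 9. min AVC = 7.
So the shutdown price is £7.

£7 per unit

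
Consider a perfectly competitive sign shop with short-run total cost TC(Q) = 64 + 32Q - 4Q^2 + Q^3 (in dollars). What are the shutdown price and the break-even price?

Shutdown price = $28; break-even price = $48

AVC = 32 - 4Q + Q^2; minimized at Q = 2, giving min AVC = $28. That is the shutdown price.
ATC = 64/Q + 32 - 4Q + Q^2. Setting dATC/dQ = −64/Q^2 − 4 + 2Q = 0 gives Q = 4 (since 2·4^3 − 4·4^2 = 64).
min ATC = 64/4 + 32 − 4·4 + 4^2 = $48. That is the break-even price.
Between these two prices the firm operates at a loss; above $48 it earns a profit.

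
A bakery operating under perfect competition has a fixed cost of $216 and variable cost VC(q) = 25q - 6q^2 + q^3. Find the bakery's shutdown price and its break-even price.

AVC = 25 - 6q + q^2; minimized at q = 3, giving min AVC = $16. That is the shutdown price.
ATC = 216/q + 25 - 6q + q^2. Setting dATC/dq = −216/q^2 − 6 + 2q = 0 gives q = 6 (since 2·6^3 − 6·6^2 = 216).
min ATC = 216/6 + 25 − 6·6 + 6^2 = $61. That is the break-even price.
For $16 ≤ P < $61 the firm produces at a loss; below $16 it shuts down.

Shutdown price = $16; break-even price = $61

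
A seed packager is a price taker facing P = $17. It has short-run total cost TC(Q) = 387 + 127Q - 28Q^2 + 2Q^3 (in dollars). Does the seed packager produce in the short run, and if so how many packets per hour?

Shut down

Strip out fixed cost: VC = 127Q - 28Q^2 + 2Q^3. Then AVC = 127 - 28Q + 2Q^2 and MC = 127 - 56Q + 6Q^2.
AVC is minimized where dAVC/dQ = -28 + 4Q = 0, at Q = 7; min AVC = 127 - 28·7 + 2·7^2 = $29.
Since P = $17 < min AVC = $29, price fails to cover variable cost at any output.
Shutting down limits the loss to fixed cost, $387.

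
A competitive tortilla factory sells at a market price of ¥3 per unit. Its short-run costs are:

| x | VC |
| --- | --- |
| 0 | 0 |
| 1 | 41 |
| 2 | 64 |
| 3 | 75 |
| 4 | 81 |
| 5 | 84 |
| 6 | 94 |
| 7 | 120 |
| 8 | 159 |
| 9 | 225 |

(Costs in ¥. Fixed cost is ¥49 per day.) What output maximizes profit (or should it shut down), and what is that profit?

x = 0 (shut down); profit = -¥49

Tabulate TR − TC: x=0: -49; x=1: -87; x=2: -107; x=3: -115; x=4: -118; x=5: -118; x=6: -125; x=7: -148; x=8: -184; x=9: -247.
Profit is highest at x = 0. Equivalently, the lowest AVC in the table is 94/6 ≈ ¥15.67 at x = 6, and P = ¥3 falls below it — price never covers variable cost, so the firm shuts down and loses only its fixed cost.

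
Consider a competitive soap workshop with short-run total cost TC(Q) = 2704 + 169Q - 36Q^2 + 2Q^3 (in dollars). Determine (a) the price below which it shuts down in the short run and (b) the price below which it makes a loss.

Shutdown price = $7; break-even price = $247

AVC = 169 - 36Q + 2Q^2; minimized at Q = 9, giving min AVC = $7. That is the shutdown price.
ATC = 2704/Q + 169 - 36Q + 2Q^2. Setting dATC/dQ = −2704/Q^2 − 36 + 4Q = 0 gives Q = 13 (since 4·13^3 − 36·13^2 = 2704).
min ATC = 2704/13 + 169 − 36·13 + 2·13^2 = $247. That is the break-even price.
For $7 ≤ P < $247 the firm produces at a loss; below $7 it shuts down.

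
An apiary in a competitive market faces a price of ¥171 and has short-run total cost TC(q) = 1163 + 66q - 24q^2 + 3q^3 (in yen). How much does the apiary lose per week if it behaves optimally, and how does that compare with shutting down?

Profit = -¥281 at q = 7

AVC = 66 - 24q + 3q^2 has its minimum ¥18 at q = 4; price ¥171 clears that bar, so the firm operates.
With MC = 66 - 48q + 9q^2, P = MC on the upward-sloping part at q* = 7.
TR = 171·7 = 1197. TC = 1163 + 315 = 1478. Profit = 1197 − 1478 = -¥281.
Shutting down would mean losing the fixed cost of ¥1163, so operating at a loss of ¥281 is better by ¥882.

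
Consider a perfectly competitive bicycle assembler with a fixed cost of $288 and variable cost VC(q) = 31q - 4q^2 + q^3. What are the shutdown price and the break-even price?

Shutdown price = $27; break-even price = $91

Shutdown price = min AVC. AVC = 31 - 4q + q^2, with vertex at q = 2 and minimum $27.
ATC = 288/q + 31 - 4q + q^2. Setting dATC/dq = −288/q^2 − 4 + 2q = 0 gives q = 6 (since 2·6^3 − 4·6^2 = 288).
min ATC = 288/6 + 31 − 4·6 + 6^2 = $91. That is the break-even price.
Between these two prices the firm operates at a loss; above $91 it earns a profit.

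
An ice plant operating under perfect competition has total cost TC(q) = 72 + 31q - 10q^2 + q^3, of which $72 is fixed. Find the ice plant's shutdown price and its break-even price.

Shutdown price = $6; break-even price = $19

Shutdown price = min AVC. AVC = 31 - 10q + q^2, with vertex at q = 5 and minimum $6.
ATC = 72/q + 31 - 10q + q^2. Setting dATC/dq = −72/q^2 − 10 + 2q = 0 gives q = 6 (since 2·6^3 − 10·6^2 = 72).
min ATC = 72/6 + 31 − 10·6 + 6^2 = $19. That is the break-even price.
For $6 ≤ P < $19 the firm produces at a loss; below $6 it shuts down.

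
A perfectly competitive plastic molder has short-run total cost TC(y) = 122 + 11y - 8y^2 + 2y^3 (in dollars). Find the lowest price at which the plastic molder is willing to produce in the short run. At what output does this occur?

$3 per unit, at y = 2

The firm shuts down when price falls below the minimum of average variable cost. AVC = VC/y = 11 - 8y + 2y^2.
At the minimum of AVC, MC = AVC. MC = 11 - 16y + 6y^2; setting MC = AVC gives 4y^2 - 8y = 0, so y = 2. min AVC = 3.
For P < $3 the firm produces nothing.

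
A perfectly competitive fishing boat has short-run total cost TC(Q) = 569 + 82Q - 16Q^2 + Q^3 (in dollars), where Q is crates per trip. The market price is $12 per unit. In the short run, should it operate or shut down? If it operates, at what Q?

Shut down

Variable cost is VC = 82Q - 16Q^2 + Q^3, so AVC = VC/Q = 82 - 16Q + Q^2 and MC = dTC/dQ = 82 - 32Q + 3Q^2.
The AVC parabola has its vertex at Q = 16/2 = 8, where AVC = 82 - 16·8 + 8^2 = $18.
Since P = $12 < min AVC = $18, price fails to cover variable cost at any output.
Best response: produce nothing and absorb the $569 fixed cost.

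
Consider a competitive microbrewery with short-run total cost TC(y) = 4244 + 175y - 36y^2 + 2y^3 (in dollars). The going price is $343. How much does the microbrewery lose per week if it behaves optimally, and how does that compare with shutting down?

Profit = -$324 at y = 14

AVC = 175 - 36y + 2y^2; min AVC = $13 at y = 9. Since P = $343 ≥ min AVC, the firm produces.
MC = 175 - 72y + 6y^2. Setting P = MC and taking the root on the rising branch gives y* = 14.
TR = 343·14 = 4802. TC = 4244 + 882 = 5126. Profit = 4802 − 5126 = -$324.
By producing, the firm covers all variable cost plus $3920 of fixed cost; shutting down would lose the full $4244.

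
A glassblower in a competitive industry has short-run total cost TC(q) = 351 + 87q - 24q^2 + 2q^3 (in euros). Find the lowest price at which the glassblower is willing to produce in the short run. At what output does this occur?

€15 per unit, at q = 6

The firm shuts down when price falls below the minimum of average variable cost. AVC = VC/q = 87 - 24q + 2q^2.
dAVC/dq = -24 + 4q = 0 gives q = 6. min AVC = 87 - 24·6 + 2·6^2 = 15.
For P < €15 the firm produces nothing.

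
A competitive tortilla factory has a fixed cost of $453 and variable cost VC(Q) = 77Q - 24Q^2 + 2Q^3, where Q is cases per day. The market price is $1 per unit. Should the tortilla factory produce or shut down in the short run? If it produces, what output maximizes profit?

Strip out fixed cost: VC = 77Q - 24Q^2 + 2Q^3. Then AVC = 77 - 24Q + 2Q^2 and MC = 77 - 48Q + 6Q^2.
AVC is minimized where dAVC/dQ = -24 + 4Q = 0, at Q = 6; min AVC = 77 - 24·6 + 2·6^2 = $5.
Since P = $1 < min AVC = $5, price fails to cover variable cost at any output.
Shutting down limits the loss to fixed cost, $453.

Shut down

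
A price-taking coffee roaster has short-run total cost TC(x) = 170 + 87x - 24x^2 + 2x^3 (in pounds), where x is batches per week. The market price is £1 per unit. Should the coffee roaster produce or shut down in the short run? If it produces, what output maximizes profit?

Strip out fixed cost: VC = 87x - 24x^2 + 2x^3. Then AVC = 87 - 24x + 2x^2 and MC = 87 - 48x + 6x^2.
The AVC parabola has its vertex at x = 24/4 = 6, where AVC = 87 - 24·6 + 2·6^2 = £15.
P = £1 lies below min AVC = £15; no output level covers variable cost.
The firm minimizes its loss by shutting down and losing only its fixed cost of £170.

Shut down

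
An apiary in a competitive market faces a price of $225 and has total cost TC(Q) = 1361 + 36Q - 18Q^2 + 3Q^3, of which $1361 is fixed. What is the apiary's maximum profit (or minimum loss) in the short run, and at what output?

Profit = -$185 at Q = 7

AVC = 36 - 18Q + 3Q^2 has its minimum $9 at Q = 3; price $225 clears that bar, so the firm operates.
With MC = 36 - 36Q + 9Q^2, P = MC on the upward-sloping part at Q* = 7.
TR = 225·7 = 1575. TC = 1361 + 399 = 1760. Profit = 1575 − 1760 = -$185.
By producing, the firm covers all variable cost plus $1176 of fixed cost; shutting down would lose the full $1361.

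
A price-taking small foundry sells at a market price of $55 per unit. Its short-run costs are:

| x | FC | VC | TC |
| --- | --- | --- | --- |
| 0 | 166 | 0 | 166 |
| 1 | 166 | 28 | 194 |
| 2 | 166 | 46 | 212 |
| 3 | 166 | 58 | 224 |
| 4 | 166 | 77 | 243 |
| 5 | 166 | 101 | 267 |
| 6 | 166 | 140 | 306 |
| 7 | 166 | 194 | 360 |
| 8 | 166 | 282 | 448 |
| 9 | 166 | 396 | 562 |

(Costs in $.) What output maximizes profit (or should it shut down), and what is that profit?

x = 7; profit = $25

Profit at each row (π = 55x − TC): x=0: -166; x=1: -139; x=2: -102; x=3: -59; x=4: -23; x=5: 8; x=6: 24; x=7: 25; x=8: -8; x=9: -67.
Profit is maximized at x = 7. AVC there is 194/7 = $27.71 ≤ P, so producing beats shutting down (which would give -$166).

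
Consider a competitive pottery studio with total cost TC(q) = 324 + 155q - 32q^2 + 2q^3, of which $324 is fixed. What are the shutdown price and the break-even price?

AVC = 155 - 32q + 2q^2; minimized at q = 8, giving min AVC = $27. That is the shutdown price.
ATC = 324/q + 155 - 32q + 2q^2. Setting dATC/dq = −324/q^2 − 32 + 4q = 0 gives q = 9 (since 4·9^3 − 32·9^2 = 324).
min ATC = 324/9 + 155 − 32·9 + 2·9^2 = $65. That is the break-even price.
Between these two prices the firm operates at a loss; above $65 it earns a profit.

Shutdown price = $27; break-even price = $65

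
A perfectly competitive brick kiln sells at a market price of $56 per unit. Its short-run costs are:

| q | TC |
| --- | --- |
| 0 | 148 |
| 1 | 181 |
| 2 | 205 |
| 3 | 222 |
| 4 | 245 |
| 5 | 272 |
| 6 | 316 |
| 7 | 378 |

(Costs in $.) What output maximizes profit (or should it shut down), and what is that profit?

Tabulate TR − TC: q=0: -148; q=1: -125; q=2: -93; q=3: -54; q=4: -21; q=5: 8; q=6: 20; q=7: 14.
Profit is maximized at q = 6. AVC there is 168/6 = $28 ≤ P, so producing beats shutting down (which would give -$148).

q = 6; profit = $20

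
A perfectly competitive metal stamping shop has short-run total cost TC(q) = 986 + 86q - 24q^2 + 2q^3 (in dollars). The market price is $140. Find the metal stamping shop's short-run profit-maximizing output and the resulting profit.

AVC = 86 - 24q + 2q^2 has its minimum $14 at q = 6; price $140 clears that bar, so the firm operates.
With MC = 86 - 48q + 6q^2, P = MC on the upward-sloping part at q* = 9.
TR = 140·9 = 1260. TC = 986 + 288 = 1274. Profit = 1260 − 1274 = -$14.
Shutting down would mean losing the fixed cost of $986, so operating at a loss of $14 is better by $972.

Profit = -$14 at q = 9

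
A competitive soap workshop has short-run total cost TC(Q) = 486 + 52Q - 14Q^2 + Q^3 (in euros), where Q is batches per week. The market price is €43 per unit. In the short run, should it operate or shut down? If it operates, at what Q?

Produce at Q = 9

Variable cost is VC = 52Q - 14Q^2 + Q^3, so AVC = VC/Q = 52 - 14Q + Q^2 and MC = dTC/dQ = 52 - 28Q + 3Q^2.
The AVC parabola has its vertex at Q = 14/2 = 7, where AVC = 52 - 14·7 + 7^2 = €3.
Because €43 ≥ €3, revenue can cover variable cost; the firm operates.
Solving P = MC: 9 - 28Q + 3Q^2 = 0 ⇒ Q = 1/3 or 9. On the upward-sloping branch, Q* = 9.
Check: AVC at Q = 9 is €7 ≤ P, so revenue covers variable cost.
Profit = P·Q − TC = 43·9 − 549 = -€162, a loss, but smaller than the €486 fixed cost the firm would lose by shutting down.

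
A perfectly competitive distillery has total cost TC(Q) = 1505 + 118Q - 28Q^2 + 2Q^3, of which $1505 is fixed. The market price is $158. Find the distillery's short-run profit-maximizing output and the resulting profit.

Profit = -$305 at Q = 10

AVC = 118 - 28Q + 2Q^2; min AVC = $20 at Q = 7. Since P = $158 ≥ min AVC, the firm produces.
With MC = 118 - 56Q + 6Q^2, P = MC on the upward-sloping part at Q* = 10.
TR = 158·10 = 1580. TC = 1505 + 380 = 1885. Profit = 1580 − 1885 = -$305.
Shutting down would mean losing the fixed cost of $1505, so operating at a loss of $305 is better by $1200.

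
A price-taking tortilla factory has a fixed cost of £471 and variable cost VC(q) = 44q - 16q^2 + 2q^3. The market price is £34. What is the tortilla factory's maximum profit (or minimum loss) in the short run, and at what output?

AVC = 44 - 16q + 2q^2 has its minimum £12 at q = 4; price £34 clears that bar, so the firm operates.
With MC = 44 - 32q + 6q^2, P = MC on the upward-sloping part at q* = 5.
TR = 34·5 = 170. TC = 471 + 70 = 541. Profit = 170 − 541 = -£371.
Shutting down would mean losing the fixed cost of £471, so operating at a loss of £371 is better by £100.

Profit = -£371 at q = 5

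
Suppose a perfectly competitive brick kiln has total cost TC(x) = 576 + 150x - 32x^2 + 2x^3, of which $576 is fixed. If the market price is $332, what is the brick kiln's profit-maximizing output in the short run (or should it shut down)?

Variable cost is VC = 150x - 32x^2 + 2x^3, so AVC = VC/x = 150 - 32x + 2x^2 and MC = dTC/dx = 150 - 64x + 6x^2.
AVC hits its minimum where MC = AVC, at x = 8, giving min AVC = 150 - 32·8 + 2·8^2 = $22.
Since P = $332 ≥ min AVC = $22, price covers variable cost and the firm should produce.
Set P = MC: 332 = 150 - 64x + 6x^2 → -182 - 64x + 6x^2 = 0. The roots are x = -7/3 and x = 13; the profit-maximizing output is on the rising part of MC, so x* = 13.
Check: AVC at x = 13 is $72 ≤ P, so revenue covers variable cost.
Profit = P·x − TC = 332·13 − 1512 = $2804.

Produce at x = 13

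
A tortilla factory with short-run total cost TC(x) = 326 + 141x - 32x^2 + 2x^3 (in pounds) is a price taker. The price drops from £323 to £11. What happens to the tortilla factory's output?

Output falls from 13 to 0 (the firm shuts down)

MC = 141 - 64x + 6x^2; the shutdown threshold is min AVC = £13 (at x = 8).
At P = £323 ≥ min AVC, set P = MC on the rising branch: x = 13.
At P = £11 < min AVC = £13, price no longer covers variable cost at any output, so the firm shuts down: x = 0.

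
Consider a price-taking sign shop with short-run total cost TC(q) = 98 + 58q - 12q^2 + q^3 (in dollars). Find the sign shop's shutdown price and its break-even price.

Shutdown price = $22; break-even price = $37

Shutdown price = min AVC. AVC = 58 - 12q + q^2, with vertex at q = 6 and minimum $22.
ATC = 98/q + 58 - 12q + q^2. Setting dATC/dq = −98/q^2 − 12 + 2q = 0 gives q = 7 (since 2·7^3 − 12·7^2 = 98).
min ATC = 98/7 + 58 − 12·7 + 7^2 = $37. That is the break-even price.
For $22 ≤ P < $37 the firm produces at a loss; below $22 it shuts down.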